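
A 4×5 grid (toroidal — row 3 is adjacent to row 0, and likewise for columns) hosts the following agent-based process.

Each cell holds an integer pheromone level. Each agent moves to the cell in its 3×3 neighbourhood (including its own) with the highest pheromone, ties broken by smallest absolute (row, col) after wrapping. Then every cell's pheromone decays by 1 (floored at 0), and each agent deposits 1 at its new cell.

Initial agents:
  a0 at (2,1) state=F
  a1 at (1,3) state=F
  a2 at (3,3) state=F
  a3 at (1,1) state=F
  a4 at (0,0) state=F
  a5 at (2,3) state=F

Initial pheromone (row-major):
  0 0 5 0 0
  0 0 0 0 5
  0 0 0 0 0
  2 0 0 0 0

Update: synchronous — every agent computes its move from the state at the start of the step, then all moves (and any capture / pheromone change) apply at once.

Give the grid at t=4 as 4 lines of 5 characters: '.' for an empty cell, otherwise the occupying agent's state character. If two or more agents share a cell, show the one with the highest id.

t=1: a0@(3,0) a1@(0,2) a2@(0,2) a3@(0,2) a4@(1,4) a5@(1,4) | pheromone: 0 0 7 0 0 / 0 0 0 0 6 / 0 0 0 0 0 / 2 0 0 0 0
t=2: a0@(3,0) a1@(0,2) a2@(0,2) a3@(0,2) a4@(1,4) a5@(1,4) | pheromone: 0 0 9 0 0 / 0 0 0 0 7 / 0 0 0 0 0 / 2 0 0 0 0
t=3: a0@(3,0) a1@(0,2) a2@(0,2) a3@(0,2) a4@(1,4) a5@(1,4) | pheromone: 0 0 11 0 0 / 0 0 0 0 8 / 0 0 0 0 0 / 2 0 0 0 0
t=4: a0@(3,0) a1@(0,2) a2@(0,2) a3@(0,2) a4@(1,4) a5@(1,4) | pheromone: 0 0 13 0 0 / 0 0 0 0 9 / 0 0 0 0 0 / 2 0 0 0 0

..F..
....F
.....
F....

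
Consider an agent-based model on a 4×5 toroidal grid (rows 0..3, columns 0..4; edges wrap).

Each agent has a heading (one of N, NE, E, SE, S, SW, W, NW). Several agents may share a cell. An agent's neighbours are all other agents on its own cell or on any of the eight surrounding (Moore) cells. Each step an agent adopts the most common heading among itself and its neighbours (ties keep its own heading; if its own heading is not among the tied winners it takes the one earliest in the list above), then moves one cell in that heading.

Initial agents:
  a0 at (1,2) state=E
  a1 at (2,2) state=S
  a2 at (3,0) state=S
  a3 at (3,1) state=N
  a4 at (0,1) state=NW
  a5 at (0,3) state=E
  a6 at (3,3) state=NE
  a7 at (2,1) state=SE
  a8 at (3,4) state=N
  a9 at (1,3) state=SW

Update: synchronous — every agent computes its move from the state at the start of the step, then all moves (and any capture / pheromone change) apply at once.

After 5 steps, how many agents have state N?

8

t=1: a0@(1,3):E a1@(3,2):S a2@(2,0):N a3@(0,1):S a4@(3,0):NW a5@(0,4):E a6@(2,4):NE a7@(3,1):S a8@(2,4):N a9@(1,4):E
t=2: a0@(1,4):E a1@(0,2):S a2@(1,0):N a3@(1,1):S a4@(2,0):N a5@(0,0):E a6@(1,4):N a7@(0,1):S a8@(1,4):N a9@(1,0):E
t=3: a0@(0,4):N a1@(1,2):S a2@(0,0):N a3@(2,1):S a4@(1,0):N a5@(0,1):E a6@(0,4):N a7@(1,1):S a8@(0,4):N a9@(0,0):N
t=4: a0@(3,4):N a1@(2,2):S a2@(3,0):N a3@(3,1):S a4@(0,0):N a5@(3,1):N a6@(3,4):N a7@(2,1):S a8@(3,4):N a9@(3,0):N
t=5: a0@(2,4):N a1@(3,2):S a2@(2,0):N a3@(2,1):N a4@(3,0):N a5@(2,1):N a6@(2,4):N a7@(3,1):S a8@(2,4):N a9@(2,0):N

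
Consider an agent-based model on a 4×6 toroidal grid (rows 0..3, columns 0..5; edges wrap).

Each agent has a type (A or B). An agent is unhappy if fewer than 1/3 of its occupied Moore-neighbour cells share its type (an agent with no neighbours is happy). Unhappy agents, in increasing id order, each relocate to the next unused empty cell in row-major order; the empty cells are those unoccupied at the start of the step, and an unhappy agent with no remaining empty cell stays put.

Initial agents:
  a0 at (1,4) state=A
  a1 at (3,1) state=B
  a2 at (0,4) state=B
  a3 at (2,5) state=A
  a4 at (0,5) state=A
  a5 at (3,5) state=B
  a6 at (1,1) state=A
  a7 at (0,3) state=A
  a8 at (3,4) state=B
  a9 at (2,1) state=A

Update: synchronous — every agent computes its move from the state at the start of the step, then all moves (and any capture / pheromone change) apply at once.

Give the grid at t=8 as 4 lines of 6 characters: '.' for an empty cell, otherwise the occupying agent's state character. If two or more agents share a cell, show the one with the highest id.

BA.AB.
.A..A.
.A...A
....BB

t=1: a0@(1,4):A a1@(0,0):B a2@(0,4):B a3@(2,5):A a4@(0,1):A a5@(3,5):B a6@(1,1):A a7@(0,3):A a8@(3,4):B a9@(2,1):A
t=2: (unchanged — steady state)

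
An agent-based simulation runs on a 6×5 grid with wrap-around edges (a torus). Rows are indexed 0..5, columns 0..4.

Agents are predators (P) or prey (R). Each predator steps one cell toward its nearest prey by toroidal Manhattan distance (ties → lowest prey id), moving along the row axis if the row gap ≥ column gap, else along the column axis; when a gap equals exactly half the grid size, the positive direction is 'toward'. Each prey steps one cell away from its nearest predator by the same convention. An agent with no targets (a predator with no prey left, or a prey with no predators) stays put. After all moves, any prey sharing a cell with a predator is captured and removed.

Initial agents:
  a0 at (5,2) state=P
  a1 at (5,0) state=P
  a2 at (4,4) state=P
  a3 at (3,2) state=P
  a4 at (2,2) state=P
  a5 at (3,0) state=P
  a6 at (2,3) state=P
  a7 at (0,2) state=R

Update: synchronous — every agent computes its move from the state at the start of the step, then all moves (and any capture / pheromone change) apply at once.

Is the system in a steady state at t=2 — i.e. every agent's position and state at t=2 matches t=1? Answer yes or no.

t=1: a0@(0,2):P a1@(5,1):P a2@(5,4):P a3@(4,2):P a4@(1,2):P a5@(4,0):P a6@(1,3):P
t=2: (unchanged — steady state)

yes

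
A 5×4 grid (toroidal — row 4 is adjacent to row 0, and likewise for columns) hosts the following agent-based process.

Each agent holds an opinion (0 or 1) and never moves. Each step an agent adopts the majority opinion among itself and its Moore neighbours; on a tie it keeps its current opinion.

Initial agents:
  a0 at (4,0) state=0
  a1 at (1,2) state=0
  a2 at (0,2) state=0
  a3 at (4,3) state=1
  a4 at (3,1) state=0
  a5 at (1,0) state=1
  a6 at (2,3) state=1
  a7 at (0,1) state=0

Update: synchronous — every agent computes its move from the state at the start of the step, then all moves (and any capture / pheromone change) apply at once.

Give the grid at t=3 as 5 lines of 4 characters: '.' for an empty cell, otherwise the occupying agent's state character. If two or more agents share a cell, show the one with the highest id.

.00.
1.0.
...1
.0..
0..0

t=1: a0@(4,0):0 a1@(1,2):0 a2@(0,2):0 a3@(4,3):0 a4@(3,1):0 a5@(1,0):1 a6@(2,3):1 a7@(0,1):0
t=2: (unchanged — steady state)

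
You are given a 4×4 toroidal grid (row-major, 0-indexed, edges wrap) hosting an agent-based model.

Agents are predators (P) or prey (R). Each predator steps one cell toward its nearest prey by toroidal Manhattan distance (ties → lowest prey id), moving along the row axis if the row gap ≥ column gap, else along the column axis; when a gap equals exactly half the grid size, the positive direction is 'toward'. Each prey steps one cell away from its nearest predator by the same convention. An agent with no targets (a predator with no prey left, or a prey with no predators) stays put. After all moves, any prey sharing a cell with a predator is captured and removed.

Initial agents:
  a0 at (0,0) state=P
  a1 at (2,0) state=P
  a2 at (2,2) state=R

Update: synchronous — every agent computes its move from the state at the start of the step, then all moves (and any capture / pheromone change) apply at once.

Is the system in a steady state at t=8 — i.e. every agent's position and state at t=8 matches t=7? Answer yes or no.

yes

t=1: a0@(1,0):P a1@(2,1):P
t=2: (unchanged — steady state)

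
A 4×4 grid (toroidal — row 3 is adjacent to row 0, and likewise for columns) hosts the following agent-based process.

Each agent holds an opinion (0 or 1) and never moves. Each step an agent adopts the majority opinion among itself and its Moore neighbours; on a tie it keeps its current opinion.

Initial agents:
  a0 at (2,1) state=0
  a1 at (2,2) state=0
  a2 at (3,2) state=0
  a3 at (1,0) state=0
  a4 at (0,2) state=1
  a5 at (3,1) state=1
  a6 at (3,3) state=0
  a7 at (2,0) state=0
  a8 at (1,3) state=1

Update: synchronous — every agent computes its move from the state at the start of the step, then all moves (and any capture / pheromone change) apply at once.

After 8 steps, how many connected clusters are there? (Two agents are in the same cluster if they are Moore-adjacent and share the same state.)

t=1: a0@(2,1):0 a1@(2,2):0 a2@(3,2):0 a3@(1,0):0 a4@(0,2):1 a5@(3,1):0 a6@(3,3):0 a7@(2,0):0 a8@(1,3):0
t=2: a0@(2,1):0 a1@(2,2):0 a2@(3,2):0 a3@(1,0):0 a4@(0,2):0 a5@(3,1):0 a6@(3,3):0 a7@(2,0):0 a8@(1,3):0
t=3: (unchanged — steady state)

1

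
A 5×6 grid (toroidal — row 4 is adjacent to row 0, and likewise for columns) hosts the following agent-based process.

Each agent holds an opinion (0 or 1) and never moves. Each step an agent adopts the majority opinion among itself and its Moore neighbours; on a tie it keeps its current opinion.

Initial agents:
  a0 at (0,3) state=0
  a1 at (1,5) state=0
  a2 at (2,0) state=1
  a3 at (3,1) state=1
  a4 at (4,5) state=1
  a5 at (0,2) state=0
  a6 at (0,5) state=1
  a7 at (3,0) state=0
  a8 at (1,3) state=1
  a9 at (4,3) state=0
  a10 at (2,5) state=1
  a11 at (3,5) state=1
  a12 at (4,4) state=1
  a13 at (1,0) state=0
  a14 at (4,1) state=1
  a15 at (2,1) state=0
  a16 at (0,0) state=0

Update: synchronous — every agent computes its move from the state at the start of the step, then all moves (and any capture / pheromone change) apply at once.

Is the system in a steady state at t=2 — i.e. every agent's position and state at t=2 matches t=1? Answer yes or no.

t=1: a0@(0,3):0 a1@(1,5):0 a2@(2,0):1 a3@(3,1):1 a4@(4,5):1 a5@(0,2):0 a6@(0,5):1 a7@(3,0):1 a8@(1,3):0 a9@(4,3):0 a10@(2,5):1 a11@(3,5):1 a12@(4,4):1 a13@(1,0):0 a14@(4,1):0 a15@(2,1):0 a16@(0,0):0
t=2: a0@(0,3):0 a1@(1,5):0 a2@(2,0):1 a3@(3,1):1 a4@(4,5):1 a5@(0,2):0 a6@(0,5):1 a7@(3,0):1 a8@(1,3):0 a9@(4,3):0 a10@(2,5):1 a11@(3,5):1 a12@(4,4):1 a13@(1,0):0 a14@(4,1):0 a15@(2,1):1 a16@(0,0):0

no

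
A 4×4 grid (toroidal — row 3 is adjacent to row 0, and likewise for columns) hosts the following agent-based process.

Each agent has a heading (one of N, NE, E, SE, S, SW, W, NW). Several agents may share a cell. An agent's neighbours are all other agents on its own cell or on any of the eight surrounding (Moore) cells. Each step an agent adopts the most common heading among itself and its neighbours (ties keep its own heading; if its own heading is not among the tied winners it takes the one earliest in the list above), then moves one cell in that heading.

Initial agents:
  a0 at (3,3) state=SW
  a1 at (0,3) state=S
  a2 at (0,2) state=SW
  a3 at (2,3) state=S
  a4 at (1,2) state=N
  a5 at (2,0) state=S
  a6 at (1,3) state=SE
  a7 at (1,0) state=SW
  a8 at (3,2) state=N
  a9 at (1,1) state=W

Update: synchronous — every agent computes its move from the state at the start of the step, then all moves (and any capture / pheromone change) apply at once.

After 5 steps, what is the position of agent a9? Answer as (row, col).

t=1: a0@(0,3):S a1@(1,2):SW a2@(1,1):SW a3@(3,3):S a4@(2,2):S a5@(3,0):S a6@(2,3):S a7@(2,0):S a8@(0,2):S a9@(2,0):SW
t=2: a0@(1,3):S a1@(2,2):S a2@(2,0):SW a3@(0,3):S a4@(3,2):S a5@(0,0):S a6@(3,3):S a7@(3,0):S a8@(1,2):S a9@(3,0):S
t=3: a0@(2,3):S a1@(3,2):S a2@(3,0):S a3@(1,3):S a4@(0,2):S a5@(1,0):S a6@(0,3):S a7@(0,0):S a8@(2,2):S a9@(0,0):S
t=4: a0@(3,3):S a1@(0,2):S a2@(0,0):S a3@(2,3):S a4@(1,2):S a5@(2,0):S a6@(1,3):S a7@(1,0):S a8@(3,2):S a9@(1,0):S
t=5: a0@(0,3):S a1@(1,2):S a2@(1,0):S a3@(3,3):S a4@(2,2):S a5@(3,0):S a6@(2,3):S a7@(2,0):S a8@(0,2):S a9@(2,0):S

(2, 0)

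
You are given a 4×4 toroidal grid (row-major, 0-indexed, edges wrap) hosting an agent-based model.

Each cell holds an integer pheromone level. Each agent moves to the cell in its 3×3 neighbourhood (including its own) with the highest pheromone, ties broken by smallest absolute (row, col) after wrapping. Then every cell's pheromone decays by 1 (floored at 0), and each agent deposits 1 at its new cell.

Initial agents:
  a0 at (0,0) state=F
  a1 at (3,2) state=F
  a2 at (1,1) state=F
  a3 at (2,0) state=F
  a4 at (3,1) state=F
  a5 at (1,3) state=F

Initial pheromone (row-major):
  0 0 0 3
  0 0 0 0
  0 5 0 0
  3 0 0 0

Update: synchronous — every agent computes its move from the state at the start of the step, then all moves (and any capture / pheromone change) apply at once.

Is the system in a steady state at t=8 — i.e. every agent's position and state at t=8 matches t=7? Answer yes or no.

yes

t=1: a0@(0,3) a1@(2,1) a2@(2,1) a3@(2,1) a4@(2,1) a5@(0,3) | pheromone: 0 0 0 4 / 0 0 0 0 / 0 8 0 0 / 2 0 0 0
t=2: a0@(0,3) a1@(2,1) a2@(2,1) a3@(2,1) a4@(2,1) a5@(0,3) | pheromone: 0 0 0 5 / 0 0 0 0 / 0 11 0 0 / 1 0 0 0
t=3: a0@(0,3) a1@(2,1) a2@(2,1) a3@(2,1) a4@(2,1) a5@(0,3) | pheromone: 0 0 0 6 / 0 0 0 0 / 0 14 0 0 / 0 0 0 0
t=4: a0@(0,3) a1@(2,1) a2@(2,1) a3@(2,1) a4@(2,1) a5@(0,3) | pheromone: 0 0 0 7 / 0 0 0 0 / 0 17 0 0 / 0 0 0 0
t=5: a0@(0,3) a1@(2,1) a2@(2,1) a3@(2,1) a4@(2,1) a5@(0,3) | pheromone: 0 0 0 8 / 0 0 0 0 / 0 20 0 0 / 0 0 0 0
t=6: a0@(0,3) a1@(2,1) a2@(2,1) a3@(2,1) a4@(2,1) a5@(0,3) | pheromone: 0 0 0 9 / 0 0 0 0 / 0 23 0 0 / 0 0 0 0
t=7: a0@(0,3) a1@(2,1) a2@(2,1) a3@(2,1) a4@(2,1) a5@(0,3) | pheromone: 0 0 0 10 / 0 0 0 0 / 0 26 0 0 / 0 0 0 0
t=8: a0@(0,3) a1@(2,1) a2@(2,1) a3@(2,1) a4@(2,1) a5@(0,3) | pheromone: 0 0 0 11 / 0 0 0 0 / 0 29 0 0 / 0 0 0 0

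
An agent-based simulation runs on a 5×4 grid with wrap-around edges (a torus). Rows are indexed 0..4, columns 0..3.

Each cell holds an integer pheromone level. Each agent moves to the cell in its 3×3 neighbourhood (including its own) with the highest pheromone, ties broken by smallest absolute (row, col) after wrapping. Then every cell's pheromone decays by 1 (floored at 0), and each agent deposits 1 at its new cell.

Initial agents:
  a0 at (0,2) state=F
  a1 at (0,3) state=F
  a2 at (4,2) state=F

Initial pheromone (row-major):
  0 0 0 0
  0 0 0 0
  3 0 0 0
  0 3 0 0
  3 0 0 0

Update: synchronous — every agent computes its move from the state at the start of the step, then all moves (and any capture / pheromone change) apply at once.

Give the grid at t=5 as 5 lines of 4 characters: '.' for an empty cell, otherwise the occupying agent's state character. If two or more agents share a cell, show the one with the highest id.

....
....
....
.F..
....

t=1: a0@(0,1) a1@(4,0) a2@(3,1) | pheromone: 0 1 0 0 / 0 0 0 0 / 2 0 0 0 / 0 3 0 0 / 3 0 0 0
t=2: a0@(4,0) a1@(3,1) a2@(3,1) | pheromone: 0 0 0 0 / 0 0 0 0 / 1 0 0 0 / 0 4 0 0 / 3 0 0 0
t=3: a0@(3,1) a1@(3,1) a2@(3,1) | pheromone: 0 0 0 0 / 0 0 0 0 / 0 0 0 0 / 0 6 0 0 / 2 0 0 0
t=4: a0@(3,1) a1@(3,1) a2@(3,1) | pheromone: 0 0 0 0 / 0 0 0 0 / 0 0 0 0 / 0 8 0 0 / 1 0 0 0
t=5: a0@(3,1) a1@(3,1) a2@(3,1) | pheromone: 0 0 0 0 / 0 0 0 0 / 0 0 0 0 / 0 10 0 0 / 0 0 0 0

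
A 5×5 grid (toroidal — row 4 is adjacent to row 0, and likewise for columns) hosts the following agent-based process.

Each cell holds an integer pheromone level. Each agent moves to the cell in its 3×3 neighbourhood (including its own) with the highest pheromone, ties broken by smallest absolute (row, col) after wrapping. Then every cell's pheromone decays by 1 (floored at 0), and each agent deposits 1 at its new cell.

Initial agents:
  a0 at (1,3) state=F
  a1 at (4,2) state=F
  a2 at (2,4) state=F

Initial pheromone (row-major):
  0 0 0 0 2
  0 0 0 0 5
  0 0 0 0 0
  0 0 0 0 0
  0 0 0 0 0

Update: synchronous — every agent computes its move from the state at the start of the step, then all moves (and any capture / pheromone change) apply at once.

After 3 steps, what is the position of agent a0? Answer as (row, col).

t=1: a0@(1,4) a1@(0,1) a2@(1,4) | pheromone: 0 1 0 0 1 / 0 0 0 0 6 / 0 0 0 0 0 / 0 0 0 0 0 / 0 0 0 0 0
t=2: a0@(1,4) a1@(0,1) a2@(1,4) | pheromone: 0 1 0 0 0 / 0 0 0 0 7 / 0 0 0 0 0 / 0 0 0 0 0 / 0 0 0 0 0
t=3: a0@(1,4) a1@(0,1) a2@(1,4) | pheromone: 0 1 0 0 0 / 0 0 0 0 8 / 0 0 0 0 0 / 0 0 0 0 0 / 0 0 0 0 0

(1, 4)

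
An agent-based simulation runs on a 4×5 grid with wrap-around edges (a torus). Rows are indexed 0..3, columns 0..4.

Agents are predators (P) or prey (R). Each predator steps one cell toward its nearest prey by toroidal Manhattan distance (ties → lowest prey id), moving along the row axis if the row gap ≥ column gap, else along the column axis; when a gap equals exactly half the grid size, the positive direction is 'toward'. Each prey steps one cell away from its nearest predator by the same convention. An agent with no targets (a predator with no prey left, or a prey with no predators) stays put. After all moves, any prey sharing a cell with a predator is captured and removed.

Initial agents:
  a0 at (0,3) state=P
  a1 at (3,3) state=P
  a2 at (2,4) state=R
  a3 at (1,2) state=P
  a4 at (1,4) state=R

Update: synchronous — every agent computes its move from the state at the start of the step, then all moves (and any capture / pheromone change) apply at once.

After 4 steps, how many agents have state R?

2

t=1: a0@(1,3):P a1@(2,3):P a2@(1,4):R a3@(1,3):P a4@(2,4):R
t=2: a0@(1,4):P a1@(2,4):P a2@(1,0):R a3@(1,4):P a4@(2,0):R
t=3: a0@(1,0):P a1@(2,0):P a2@(1,1):R a3@(1,0):P a4@(2,1):R
t=4: a0@(1,1):P a1@(2,1):P a2@(1,2):R a3@(1,1):P a4@(2,2):R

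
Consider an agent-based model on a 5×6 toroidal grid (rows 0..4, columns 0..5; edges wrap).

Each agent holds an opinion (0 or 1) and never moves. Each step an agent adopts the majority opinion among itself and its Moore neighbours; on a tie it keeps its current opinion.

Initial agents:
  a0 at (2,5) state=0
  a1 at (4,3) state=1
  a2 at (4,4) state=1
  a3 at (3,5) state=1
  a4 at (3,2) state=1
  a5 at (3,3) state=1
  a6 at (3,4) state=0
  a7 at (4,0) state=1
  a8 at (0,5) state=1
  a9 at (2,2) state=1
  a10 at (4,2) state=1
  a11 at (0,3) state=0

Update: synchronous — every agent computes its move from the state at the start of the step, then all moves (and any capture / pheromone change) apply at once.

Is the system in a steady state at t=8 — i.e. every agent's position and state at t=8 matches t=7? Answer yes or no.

t=1: a0@(2,5):0 a1@(4,3):1 a2@(4,4):1 a3@(3,5):1 a4@(3,2):1 a5@(3,3):1 a6@(3,4):1 a7@(4,0):1 a8@(0,5):1 a9@(2,2):1 a10@(4,2):1 a11@(0,3):1
t=2: a0@(2,5):1 a1@(4,3):1 a2@(4,4):1 a3@(3,5):1 a4@(3,2):1 a5@(3,3):1 a6@(3,4):1 a7@(4,0):1 a8@(0,5):1 a9@(2,2):1 a10@(4,2):1 a11@(0,3):1
t=3: (unchanged — steady state)

yes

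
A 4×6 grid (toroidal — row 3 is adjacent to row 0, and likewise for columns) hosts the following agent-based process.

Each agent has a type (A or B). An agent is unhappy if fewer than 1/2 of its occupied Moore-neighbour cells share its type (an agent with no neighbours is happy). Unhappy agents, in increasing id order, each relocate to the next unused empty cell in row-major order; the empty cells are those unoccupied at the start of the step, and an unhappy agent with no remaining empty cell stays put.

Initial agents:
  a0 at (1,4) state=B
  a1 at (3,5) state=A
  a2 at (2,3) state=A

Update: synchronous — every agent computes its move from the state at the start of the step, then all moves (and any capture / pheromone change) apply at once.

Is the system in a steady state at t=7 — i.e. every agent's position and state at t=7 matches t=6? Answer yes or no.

t=1: a0@(0,0):B a1@(3,5):A a2@(0,1):A
t=2: a0@(0,2):B a1@(0,3):A a2@(0,4):A
t=3: a0@(0,0):B a1@(0,3):A a2@(0,4):A
t=4: (unchanged — steady state)

yes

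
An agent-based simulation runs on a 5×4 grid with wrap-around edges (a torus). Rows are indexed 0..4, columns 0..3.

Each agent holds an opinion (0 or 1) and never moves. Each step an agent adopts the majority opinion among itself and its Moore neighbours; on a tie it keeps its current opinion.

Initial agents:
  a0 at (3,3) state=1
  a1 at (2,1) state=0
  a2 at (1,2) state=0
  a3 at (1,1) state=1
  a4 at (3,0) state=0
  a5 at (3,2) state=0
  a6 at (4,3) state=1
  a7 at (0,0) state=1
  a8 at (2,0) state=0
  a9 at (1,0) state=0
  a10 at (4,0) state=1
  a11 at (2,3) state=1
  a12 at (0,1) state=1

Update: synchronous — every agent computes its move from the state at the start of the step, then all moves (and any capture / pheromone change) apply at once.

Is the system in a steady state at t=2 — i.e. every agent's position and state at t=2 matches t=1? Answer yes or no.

t=1: a0@(3,3):1 a1@(2,1):0 a2@(1,2):1 a3@(1,1):0 a4@(3,0):1 a5@(3,2):1 a6@(4,3):1 a7@(0,0):1 a8@(2,0):0 a9@(1,0):1 a10@(4,0):1 a11@(2,3):0 a12@(0,1):1
t=2: a0@(3,3):1 a1@(2,1):1 a2@(1,2):0 a3@(1,1):1 a4@(3,0):1 a5@(3,2):1 a6@(4,3):1 a7@(0,0):1 a8@(2,0):0 a9@(1,0):0 a10@(4,0):1 a11@(2,3):1 a12@(0,1):1

no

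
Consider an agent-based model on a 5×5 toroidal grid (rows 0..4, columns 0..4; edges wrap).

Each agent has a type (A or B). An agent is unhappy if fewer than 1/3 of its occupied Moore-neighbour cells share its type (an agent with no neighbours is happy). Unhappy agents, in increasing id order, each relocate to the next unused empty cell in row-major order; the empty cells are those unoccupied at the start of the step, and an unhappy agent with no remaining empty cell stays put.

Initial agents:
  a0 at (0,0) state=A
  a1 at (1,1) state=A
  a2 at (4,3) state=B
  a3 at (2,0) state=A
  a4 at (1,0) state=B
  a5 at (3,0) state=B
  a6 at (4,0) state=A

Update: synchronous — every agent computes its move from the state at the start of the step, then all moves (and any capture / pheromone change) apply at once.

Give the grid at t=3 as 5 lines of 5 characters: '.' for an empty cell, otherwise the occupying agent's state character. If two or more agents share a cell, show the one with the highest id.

t=1: a0@(0,0):A a1@(1,1):A a2@(4,3):B a3@(2,0):A a4@(0,1):B a5@(0,2):B a6@(4,0):A
t=2: a0@(0,0):A a1@(1,1):A a2@(4,3):B a3@(2,0):A a4@(0,3):B a5@(0,2):B a6@(4,0):A
t=3: (unchanged — steady state)

A.BB.
.A...
A....
.....
A..B.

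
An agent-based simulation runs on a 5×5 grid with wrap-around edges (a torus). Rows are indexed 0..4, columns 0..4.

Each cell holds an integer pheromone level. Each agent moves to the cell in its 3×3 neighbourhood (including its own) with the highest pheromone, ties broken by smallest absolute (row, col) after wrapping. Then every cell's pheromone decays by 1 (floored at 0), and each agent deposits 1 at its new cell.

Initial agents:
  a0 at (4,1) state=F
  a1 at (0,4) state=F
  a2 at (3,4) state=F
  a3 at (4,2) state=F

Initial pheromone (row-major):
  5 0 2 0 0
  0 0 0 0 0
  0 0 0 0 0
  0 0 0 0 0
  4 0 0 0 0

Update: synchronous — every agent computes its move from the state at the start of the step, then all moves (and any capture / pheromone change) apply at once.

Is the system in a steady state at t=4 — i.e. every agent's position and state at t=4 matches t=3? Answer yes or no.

yes

t=1: a0@(0,0) a1@(0,0) a2@(4,0) a3@(0,2) | pheromone: 6 0 2 0 0 / 0 0 0 0 0 / 0 0 0 0 0 / 0 0 0 0 0 / 4 0 0 0 0
t=2: a0@(0,0) a1@(0,0) a2@(0,0) a3@(0,2) | pheromone: 8 0 2 0 0 / 0 0 0 0 0 / 0 0 0 0 0 / 0 0 0 0 0 / 3 0 0 0 0
t=3: a0@(0,0) a1@(0,0) a2@(0,0) a3@(0,2) | pheromone: 10 0 2 0 0 / 0 0 0 0 0 / 0 0 0 0 0 / 0 0 0 0 0 / 2 0 0 0 0
t=4: a0@(0,0) a1@(0,0) a2@(0,0) a3@(0,2) | pheromone: 12 0 2 0 0 / 0 0 0 0 0 / 0 0 0 0 0 / 0 0 0 0 0 / 1 0 0 0 0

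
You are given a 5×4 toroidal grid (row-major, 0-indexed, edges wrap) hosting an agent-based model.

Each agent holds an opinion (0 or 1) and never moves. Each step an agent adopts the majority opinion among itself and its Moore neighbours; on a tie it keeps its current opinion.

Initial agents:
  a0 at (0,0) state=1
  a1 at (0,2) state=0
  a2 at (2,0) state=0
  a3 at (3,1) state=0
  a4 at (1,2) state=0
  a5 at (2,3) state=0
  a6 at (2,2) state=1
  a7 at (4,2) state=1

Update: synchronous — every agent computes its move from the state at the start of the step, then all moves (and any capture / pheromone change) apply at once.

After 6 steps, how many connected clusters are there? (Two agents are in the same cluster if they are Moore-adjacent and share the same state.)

2

t=1: a0@(0,0):1 a1@(0,2):0 a2@(2,0):0 a3@(3,1):0 a4@(1,2):0 a5@(2,3):0 a6@(2,2):0 a7@(4,2):0
t=2: (unchanged — steady state)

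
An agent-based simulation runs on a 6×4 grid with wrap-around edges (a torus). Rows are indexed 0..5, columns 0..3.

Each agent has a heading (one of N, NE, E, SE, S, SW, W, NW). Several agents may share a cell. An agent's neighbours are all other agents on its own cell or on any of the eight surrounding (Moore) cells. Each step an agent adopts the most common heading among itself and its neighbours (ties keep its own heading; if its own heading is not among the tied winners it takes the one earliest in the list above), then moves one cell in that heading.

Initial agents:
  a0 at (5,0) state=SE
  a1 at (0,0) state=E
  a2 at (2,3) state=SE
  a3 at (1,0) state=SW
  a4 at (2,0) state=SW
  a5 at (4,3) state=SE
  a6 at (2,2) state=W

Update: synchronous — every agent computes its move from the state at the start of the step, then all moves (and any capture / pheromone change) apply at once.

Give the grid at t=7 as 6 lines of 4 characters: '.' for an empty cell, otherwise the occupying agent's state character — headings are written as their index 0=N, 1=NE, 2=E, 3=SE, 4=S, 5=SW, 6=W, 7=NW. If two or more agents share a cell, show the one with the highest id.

t=1: a0@(0,1):SE a1@(0,1):E a2@(3,2):SW a3@(2,3):SW a4@(3,3):SW a5@(5,0):SE a6@(2,1):W
t=2: a0@(1,2):SE a1@(1,2):SE a2@(4,1):SW a3@(3,2):SW a4@(4,2):SW a5@(0,1):SE a6@(2,0):W
t=3: a0@(2,3):SE a1@(2,3):SE a2@(5,0):SW a3@(4,1):SW a4@(5,1):SW a5@(1,2):SE a6@(2,3):W
t=4: a0@(3,0):SE a1@(3,0):SE a2@(0,3):SW a3@(5,0):SW a4@(0,0):SW a5@(2,3):SE a6@(3,0):SE
t=5: a0@(4,1):SE a1@(4,1):SE a2@(1,2):SW a3@(0,3):SW a4@(1,3):SW a5@(3,0):SE a6@(4,1):SE
t=6: a0@(5,2):SE a1@(5,2):SE a2@(2,1):SW a3@(1,2):SW a4@(2,2):SW a5@(4,1):SE a6@(5,2):SE
t=7: a0@(0,3):SE a1@(0,3):SE a2@(3,0):SW a3@(2,1):SW a4@(3,1):SW a5@(5,2):SE a6@(0,3):SE

...3
....
.5..
55..
....
..3.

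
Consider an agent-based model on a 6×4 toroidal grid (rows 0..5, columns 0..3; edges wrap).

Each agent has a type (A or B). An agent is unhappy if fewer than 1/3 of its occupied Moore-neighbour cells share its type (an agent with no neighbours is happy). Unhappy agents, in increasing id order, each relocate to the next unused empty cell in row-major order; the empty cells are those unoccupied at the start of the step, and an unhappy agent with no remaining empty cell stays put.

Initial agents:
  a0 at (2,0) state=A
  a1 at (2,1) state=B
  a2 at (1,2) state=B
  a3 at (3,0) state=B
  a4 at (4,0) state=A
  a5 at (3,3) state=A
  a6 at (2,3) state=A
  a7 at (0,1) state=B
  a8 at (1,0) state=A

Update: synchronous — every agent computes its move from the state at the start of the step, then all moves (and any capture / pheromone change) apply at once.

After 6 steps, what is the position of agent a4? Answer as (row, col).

(4, 0)

t=1: a0@(2,0):A a1@(2,1):B a2@(1,2):B a3@(0,0):B a4@(4,0):A a5@(3,3):A a6@(2,3):A a7@(0,1):B a8@(1,0):A
t=2: (unchanged — steady state)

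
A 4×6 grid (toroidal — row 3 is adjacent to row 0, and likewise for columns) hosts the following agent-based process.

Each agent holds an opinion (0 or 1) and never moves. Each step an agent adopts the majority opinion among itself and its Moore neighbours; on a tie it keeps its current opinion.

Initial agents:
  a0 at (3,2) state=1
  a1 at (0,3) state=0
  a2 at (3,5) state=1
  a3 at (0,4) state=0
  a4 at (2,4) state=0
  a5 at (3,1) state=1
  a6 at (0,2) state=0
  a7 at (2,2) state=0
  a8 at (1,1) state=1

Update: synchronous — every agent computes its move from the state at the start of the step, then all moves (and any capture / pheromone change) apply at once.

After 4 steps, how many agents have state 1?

5

t=1: a0@(3,2):0 a1@(0,3):0 a2@(3,5):0 a3@(0,4):0 a4@(2,4):0 a5@(3,1):1 a6@(0,2):1 a7@(2,2):1 a8@(1,1):0
t=2: a0@(3,2):1 a1@(0,3):0 a2@(3,5):0 a3@(0,4):0 a4@(2,4):0 a5@(3,1):1 a6@(0,2):0 a7@(2,2):1 a8@(1,1):1
t=3: a0@(3,2):1 a1@(0,3):0 a2@(3,5):0 a3@(0,4):0 a4@(2,4):0 a5@(3,1):1 a6@(0,2):1 a7@(2,2):1 a8@(1,1):1
t=4: (unchanged — steady state)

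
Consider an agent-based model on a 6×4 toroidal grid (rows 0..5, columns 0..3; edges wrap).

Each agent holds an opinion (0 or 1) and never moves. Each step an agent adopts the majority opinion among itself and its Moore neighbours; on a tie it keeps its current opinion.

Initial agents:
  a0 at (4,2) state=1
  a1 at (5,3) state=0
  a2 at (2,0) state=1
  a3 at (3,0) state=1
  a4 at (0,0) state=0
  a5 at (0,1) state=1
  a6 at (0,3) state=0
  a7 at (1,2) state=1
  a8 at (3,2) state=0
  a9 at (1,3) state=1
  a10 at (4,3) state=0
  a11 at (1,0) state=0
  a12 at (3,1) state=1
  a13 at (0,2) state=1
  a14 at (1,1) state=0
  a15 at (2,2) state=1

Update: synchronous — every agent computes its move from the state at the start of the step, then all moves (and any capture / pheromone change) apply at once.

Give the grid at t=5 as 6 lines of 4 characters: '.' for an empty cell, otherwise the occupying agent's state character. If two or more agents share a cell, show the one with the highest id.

1111
1111
1.1.
111.
..00
...0

t=1: a0@(4,2):0 a1@(5,3):0 a2@(2,0):1 a3@(3,0):1 a4@(0,0):0 a5@(0,1):1 a6@(0,3):0 a7@(1,2):1 a8@(3,2):1 a9@(1,3):1 a10@(4,3):0 a11@(1,0):0 a12@(3,1):1 a13@(0,2):1 a14@(1,1):1 a15@(2,2):1
t=2: a0@(4,2):0 a1@(5,3):0 a2@(2,0):1 a3@(3,0):1 a4@(0,0):0 a5@(0,1):1 a6@(0,3):0 a7@(1,2):1 a8@(3,2):1 a9@(1,3):1 a10@(4,3):0 a11@(1,0):1 a12@(3,1):1 a13@(0,2):1 a14@(1,1):1 a15@(2,2):1
t=3: a0@(4,2):0 a1@(5,3):0 a2@(2,0):1 a3@(3,0):1 a4@(0,0):1 a5@(0,1):1 a6@(0,3):1 a7@(1,2):1 a8@(3,2):1 a9@(1,3):1 a10@(4,3):0 a11@(1,0):1 a12@(3,1):1 a13@(0,2):1 a14@(1,1):1 a15@(2,2):1
t=4: (unchanged — steady state)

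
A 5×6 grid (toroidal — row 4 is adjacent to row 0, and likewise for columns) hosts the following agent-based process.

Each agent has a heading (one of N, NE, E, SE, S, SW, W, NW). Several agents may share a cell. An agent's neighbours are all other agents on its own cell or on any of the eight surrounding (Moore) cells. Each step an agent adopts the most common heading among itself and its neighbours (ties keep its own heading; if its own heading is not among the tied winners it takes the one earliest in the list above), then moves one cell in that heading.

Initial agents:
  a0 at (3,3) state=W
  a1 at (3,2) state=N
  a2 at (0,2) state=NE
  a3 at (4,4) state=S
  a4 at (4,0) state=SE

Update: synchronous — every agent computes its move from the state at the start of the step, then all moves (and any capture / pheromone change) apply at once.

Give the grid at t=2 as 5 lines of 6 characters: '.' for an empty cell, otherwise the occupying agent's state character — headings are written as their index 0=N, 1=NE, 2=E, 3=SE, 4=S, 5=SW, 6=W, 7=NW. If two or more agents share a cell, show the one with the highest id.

......
..3.4.
......
.6..1.
......

t=1: a0@(3,2):W a1@(2,2):N a2@(4,3):NE a3@(0,4):S a4@(0,1):SE
t=2: a0@(3,1):W a1@(1,2):N a2@(3,4):NE a3@(1,4):S a4@(1,2):SE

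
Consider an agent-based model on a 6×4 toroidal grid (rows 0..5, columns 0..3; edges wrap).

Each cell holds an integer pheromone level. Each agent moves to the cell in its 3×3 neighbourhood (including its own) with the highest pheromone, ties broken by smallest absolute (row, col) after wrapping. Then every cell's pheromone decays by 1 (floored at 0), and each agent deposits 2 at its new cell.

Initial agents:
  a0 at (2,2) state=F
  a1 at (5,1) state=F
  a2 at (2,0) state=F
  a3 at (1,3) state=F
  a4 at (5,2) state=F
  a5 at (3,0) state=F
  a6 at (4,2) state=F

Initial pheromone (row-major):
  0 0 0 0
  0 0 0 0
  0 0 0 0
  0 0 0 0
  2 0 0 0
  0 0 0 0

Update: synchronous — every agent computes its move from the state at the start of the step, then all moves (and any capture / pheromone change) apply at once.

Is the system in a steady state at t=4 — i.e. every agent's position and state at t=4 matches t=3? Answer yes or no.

yes

t=1: a0@(1,1) a1@(4,0) a2@(1,0) a3@(0,0) a4@(0,1) a5@(4,0) a6@(3,1) | pheromone: 2 2 0 0 / 2 2 0 0 / 0 0 0 0 / 0 2 0 0 / 5 0 0 0 / 0 0 0 0
t=2: a0@(0,0) a1@(4,0) a2@(0,0) a3@(0,0) a4@(0,0) a5@(4,0) a6@(4,0) | pheromone: 9 1 0 0 / 1 1 0 0 / 0 0 0 0 / 0 1 0 0 / 10 0 0 0 / 0 0 0 0
t=3: a0@(0,0) a1@(4,0) a2@(0,0) a3@(0,0) a4@(0,0) a5@(4,0) a6@(4,0) | pheromone: 16 0 0 0 / 0 0 0 0 / 0 0 0 0 / 0 0 0 0 / 15 0 0 0 / 0 0 0 0
t=4: a0@(0,0) a1@(4,0) a2@(0,0) a3@(0,0) a4@(0,0) a5@(4,0) a6@(4,0) | pheromone: 23 0 0 0 / 0 0 0 0 / 0 0 0 0 / 0 0 0 0 / 20 0 0 0 / 0 0 0 0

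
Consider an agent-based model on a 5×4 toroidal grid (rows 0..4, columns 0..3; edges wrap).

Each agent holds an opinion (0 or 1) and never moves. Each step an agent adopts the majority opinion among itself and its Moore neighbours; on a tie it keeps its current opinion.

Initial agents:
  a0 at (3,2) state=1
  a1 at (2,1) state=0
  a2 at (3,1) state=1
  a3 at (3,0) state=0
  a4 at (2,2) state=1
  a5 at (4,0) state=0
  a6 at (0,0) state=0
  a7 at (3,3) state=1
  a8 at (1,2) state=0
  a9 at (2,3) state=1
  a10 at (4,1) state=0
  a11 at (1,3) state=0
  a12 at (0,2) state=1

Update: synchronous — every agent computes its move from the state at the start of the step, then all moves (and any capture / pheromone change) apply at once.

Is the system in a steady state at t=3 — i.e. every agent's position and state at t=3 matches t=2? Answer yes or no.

t=1: a0@(3,2):1 a1@(2,1):0 a2@(3,1):0 a3@(3,0):0 a4@(2,2):1 a5@(4,0):0 a6@(0,0):0 a7@(3,3):1 a8@(1,2):0 a9@(2,3):1 a10@(4,1):0 a11@(1,3):0 a12@(0,2):0
t=2: (unchanged — steady state)

yes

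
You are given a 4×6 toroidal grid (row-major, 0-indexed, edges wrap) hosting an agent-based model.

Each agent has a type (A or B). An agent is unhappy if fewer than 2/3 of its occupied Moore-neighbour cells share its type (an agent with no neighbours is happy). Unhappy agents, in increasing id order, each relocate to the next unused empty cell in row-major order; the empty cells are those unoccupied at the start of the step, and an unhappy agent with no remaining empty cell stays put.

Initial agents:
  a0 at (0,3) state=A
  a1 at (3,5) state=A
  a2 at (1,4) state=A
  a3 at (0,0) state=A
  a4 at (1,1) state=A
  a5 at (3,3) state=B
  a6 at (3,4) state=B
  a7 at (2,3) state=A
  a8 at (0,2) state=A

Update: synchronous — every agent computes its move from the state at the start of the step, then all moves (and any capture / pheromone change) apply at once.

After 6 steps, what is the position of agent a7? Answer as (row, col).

t=1: a0@(0,1):A a1@(0,4):A a2@(1,4):A a3@(0,0):A a4@(1,1):A a5@(0,5):B a6@(1,0):B a7@(1,2):A a8@(0,2):A
t=2: a0@(0,1):A a1@(0,3):A a2@(1,3):A a3@(1,5):A a4@(1,1):A a5@(2,0):B a6@(2,1):B a7@(1,2):A a8@(0,2):A
t=3: a0@(0,1):A a1@(0,3):A a2@(1,3):A a3@(0,0):A a4@(0,4):A a5@(0,5):B a6@(1,0):B a7@(1,2):A a8@(0,2):A
t=4: a0@(0,1):A a1@(0,3):A a2@(1,3):A a3@(1,1):A a4@(0,4):A a5@(1,4):B a6@(1,5):B a7@(1,2):A a8@(0,2):A
t=5: a0@(0,1):A a1@(0,3):A a2@(1,3):A a3@(1,1):A a4@(0,0):A a5@(0,5):B a6@(1,0):B a7@(1,2):A a8@(0,2):A
t=6: a0@(0,1):A a1@(0,3):A a2@(1,3):A a3@(1,1):A a4@(0,4):A a5@(1,4):B a6@(1,5):B a7@(1,2):A a8@(0,2):A

(1, 2)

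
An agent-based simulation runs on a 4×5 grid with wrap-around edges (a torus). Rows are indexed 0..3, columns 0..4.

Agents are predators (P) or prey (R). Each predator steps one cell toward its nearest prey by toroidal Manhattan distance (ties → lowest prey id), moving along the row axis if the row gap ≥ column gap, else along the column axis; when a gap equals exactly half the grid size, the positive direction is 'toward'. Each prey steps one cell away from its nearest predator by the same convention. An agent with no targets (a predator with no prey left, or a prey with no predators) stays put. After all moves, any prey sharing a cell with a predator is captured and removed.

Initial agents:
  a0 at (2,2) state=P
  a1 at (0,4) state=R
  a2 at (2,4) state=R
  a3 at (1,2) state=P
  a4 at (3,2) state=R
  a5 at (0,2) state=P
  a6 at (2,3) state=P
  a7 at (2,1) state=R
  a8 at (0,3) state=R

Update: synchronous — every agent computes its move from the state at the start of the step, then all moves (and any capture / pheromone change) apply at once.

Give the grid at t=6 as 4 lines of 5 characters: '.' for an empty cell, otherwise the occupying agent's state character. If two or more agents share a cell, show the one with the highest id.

t=1: a0@(3,2):P a1@(0,0):R a2@(2,0):R a3@(2,2):P a4@(0,2):R a5@(3,2):P a6@(2,4):P a7@(2,0):R a8@(0,4):R
t=2: a0@(0,2):P a1@(0,4):R a3@(2,1):P a4@(1,2):R a5@(0,2):P a6@(2,0):P a8@(3,4):R
t=3: a0@(1,2):P a1@(0,0):R a3@(1,1):P a4@(2,2):R a5@(1,2):P a6@(3,0):P a8@(0,4):R
t=4: a0@(2,2):P a1@(1,0):R a3@(0,1):P a4@(3,2):R a5@(2,2):P a6@(0,0):P a8@(1,4):R
t=5: a0@(3,2):P a1@(2,0):R a3@(1,1):P a4@(0,2):R a5@(3,2):P a6@(1,0):P a8@(2,4):R
t=6: a0@(0,2):P a1@(3,0):R a3@(2,1):P a4@(1,2):R a5@(0,2):P a6@(2,0):P a8@(3,4):R

..P..
..R..
PP...
R...R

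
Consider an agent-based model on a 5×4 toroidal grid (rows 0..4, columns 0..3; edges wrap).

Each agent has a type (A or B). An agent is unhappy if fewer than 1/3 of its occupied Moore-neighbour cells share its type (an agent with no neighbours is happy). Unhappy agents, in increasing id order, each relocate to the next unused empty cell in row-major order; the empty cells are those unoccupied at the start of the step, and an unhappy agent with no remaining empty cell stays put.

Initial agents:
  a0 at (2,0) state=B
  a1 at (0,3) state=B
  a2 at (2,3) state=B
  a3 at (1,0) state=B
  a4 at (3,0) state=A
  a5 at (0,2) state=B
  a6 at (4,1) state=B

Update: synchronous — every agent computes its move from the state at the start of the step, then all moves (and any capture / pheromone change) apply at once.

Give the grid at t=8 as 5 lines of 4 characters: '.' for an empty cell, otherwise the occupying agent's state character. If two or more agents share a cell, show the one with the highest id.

.ABB
B...
B..B
....
.B..

t=1: a0@(2,0):B a1@(0,3):B a2@(2,3):B a3@(1,0):B a4@(0,0):A a5@(0,2):B a6@(4,1):B
t=2: a0@(2,0):B a1@(0,3):B a2@(2,3):B a3@(1,0):B a4@(0,1):A a5@(0,2):B a6@(4,1):B
t=3: a0@(2,0):B a1@(0,3):B a2@(2,3):B a3@(1,0):B a4@(0,0):A a5@(0,2):B a6@(4,1):B
t=4: a0@(2,0):B a1@(0,3):B a2@(2,3):B a3@(1,0):B a4@(0,1):A a5@(0,2):B a6@(4,1):B
t=5: a0@(2,0):B a1@(0,3):B a2@(2,3):B a3@(1,0):B a4@(0,0):A a5@(0,2):B a6@(4,1):B
t=6: a0@(2,0):B a1@(0,3):B a2@(2,3):B a3@(1,0):B a4@(0,1):A a5@(0,2):B a6@(4,1):B
t=7: a0@(2,0):B a1@(0,3):B a2@(2,3):B a3@(1,0):B a4@(0,0):A a5@(0,2):B a6@(4,1):B
t=8: a0@(2,0):B a1@(0,3):B a2@(2,3):B a3@(1,0):B a4@(0,1):A a5@(0,2):B a6@(4,1):B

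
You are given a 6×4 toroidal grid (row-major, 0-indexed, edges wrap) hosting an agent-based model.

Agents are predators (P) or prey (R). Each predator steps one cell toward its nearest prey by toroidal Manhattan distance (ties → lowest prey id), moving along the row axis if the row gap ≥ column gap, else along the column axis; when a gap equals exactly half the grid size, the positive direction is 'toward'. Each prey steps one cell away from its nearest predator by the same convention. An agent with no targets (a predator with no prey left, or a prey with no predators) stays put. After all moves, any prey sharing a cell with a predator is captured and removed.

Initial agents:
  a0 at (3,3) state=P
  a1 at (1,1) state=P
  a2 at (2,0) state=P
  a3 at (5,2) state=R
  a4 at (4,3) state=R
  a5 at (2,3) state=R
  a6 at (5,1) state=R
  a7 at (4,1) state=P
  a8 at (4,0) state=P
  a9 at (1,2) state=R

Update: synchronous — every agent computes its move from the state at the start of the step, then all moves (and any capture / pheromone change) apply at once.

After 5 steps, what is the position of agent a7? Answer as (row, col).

t=1: a0@(4,3):P a1@(1,2):P a2@(2,3):P a3@(0,2):R a4@(5,3):R a5@(1,3):R a6@(0,1):R a7@(5,1):P a8@(4,3):P a9@(1,3):R
t=2: a0@(5,3):P a1@(0,2):P a2@(1,3):P a3@(5,2):R a4@(0,3):R a5@(1,0):R a6@(1,1):R a7@(0,1):P a8@(5,3):P a9@(1,0):R
t=3: a0@(5,2):P a1@(5,2):P a2@(0,3):P a3@(5,1):R a4@(1,3):R a6@(2,1):R a7@(1,1):P a8@(5,2):P
t=4: a0@(5,1):P a1@(5,1):P a2@(1,3):P a3@(5,0):R a4@(2,3):R a6@(3,1):R a7@(2,1):P a8@(5,1):P
t=5: a0@(5,0):P a1@(5,0):P a2@(2,3):P a3@(5,3):R a4@(3,3):R a6@(4,1):R a7@(3,1):P a8@(5,0):P

(3, 1)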